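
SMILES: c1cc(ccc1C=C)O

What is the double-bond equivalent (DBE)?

Molecular formula from the SMILES: C8H8O.
DoU = (2C + 2 + N − H − X)/2 = (2·8 + 2 + 0 − 8 − 0)/2 = 10/2 = 5.
(Structurally: 1 ring(s) + 4 π bond(s) = 5.)

5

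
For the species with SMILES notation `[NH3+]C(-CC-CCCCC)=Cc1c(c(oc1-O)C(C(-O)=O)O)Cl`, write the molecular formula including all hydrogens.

Heavy atoms from the SMILES: 15 C, 1 Cl, 1 N, 5 O.
Implicit hydrogens by atom environment:
  6 × C: 2 H each → 12
  4 × C (aromatic): no H
  3 × O: 1 H each → 3
  2 × C: 1 H each → 2
  2 × C: no H
  1 × C: 3 H
  1 × Cl: no H
  1 × N (charge +1): 3 H
  1 × O (aromatic): no H
  1 × O: no H
  Total hydrogens = 23.
Net charge +1.
Molecular formula: C15H23ClNO5+

C15H23ClNO5+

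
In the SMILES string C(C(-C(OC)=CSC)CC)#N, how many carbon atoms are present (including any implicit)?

8

The symbol for carbon appears 8 times in the SMILES.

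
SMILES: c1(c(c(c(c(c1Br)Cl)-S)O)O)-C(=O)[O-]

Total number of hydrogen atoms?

3

Hydrogens are implicit in SMILES; fill each atom to its normal valence:
  6 × C (aromatic): no H
  2 × O: 1 H each → 2
  1 × Br: no H
  1 × C: no H
  1 × Cl: no H
  1 × O: no H
  1 × O (charge -1): no H
  1 × S: 1 H
  Total hydrogens = 3.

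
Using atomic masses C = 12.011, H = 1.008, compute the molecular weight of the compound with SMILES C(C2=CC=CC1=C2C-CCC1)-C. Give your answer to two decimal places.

160.26

Molecular formula: C12H16.
M = 12×12.011 + 16×1.008 = 160.26 g/mol.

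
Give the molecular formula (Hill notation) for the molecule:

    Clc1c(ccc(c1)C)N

C7H8ClN

Heavy atoms from the SMILES: 7 C, 1 Cl, 1 N.
Implicit hydrogens by atom environment:
  3 × C (aromatic): 1 H each → 3
  3 × C (aromatic): no H
  1 × C: 3 H
  1 × Cl: no H
  1 × N: 2 H
  Total hydrogens = 8.
Molecular formula: C7H8ClN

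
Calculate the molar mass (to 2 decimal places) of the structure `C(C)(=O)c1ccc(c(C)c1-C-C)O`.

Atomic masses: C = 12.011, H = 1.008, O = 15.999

178.23

Molecular formula: C11H14O2.
M = 11×12.011 + 14×1.008 + 2×15.999 = 178.23 g/mol.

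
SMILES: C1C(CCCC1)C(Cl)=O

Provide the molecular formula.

Heavy atoms from the SMILES: 7 C, 1 Cl, 1 O.
Implicit hydrogens by atom environment:
  5 × C: 2 H each → 10
  1 × C: 1 H
  1 × C: no H
  1 × Cl: no H
  1 × O: no H
  Total hydrogens = 11.
Molecular formula: C7H11ClO

C7H11ClO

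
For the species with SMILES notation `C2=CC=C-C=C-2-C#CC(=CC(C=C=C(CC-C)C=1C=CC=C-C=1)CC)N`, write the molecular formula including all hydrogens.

C25H27N

Heavy atoms from the SMILES: 25 C, 1 N.
Implicit hydrogens by atom environment:
  10 × C (aromatic): 1 H each → 10
  5 × C: no H
  3 × C: 2 H each → 6
  3 × C: 1 H each → 3
  2 × C: 3 H each → 6
  2 × C (aromatic): no H
  1 × N: 2 H
  Total hydrogens = 27.
Molecular formula: C25H27N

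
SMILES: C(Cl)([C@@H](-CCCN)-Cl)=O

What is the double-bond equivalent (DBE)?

1

Molecular formula from the SMILES: C5H9Cl2NO.
DoU = (2C + 2 + N − H − X)/2 = (2·5 + 2 + 1 − 9 − 2)/2 = 2/2 = 1.
(Structurally: 0 ring(s) + 1 π bond(s) = 1.)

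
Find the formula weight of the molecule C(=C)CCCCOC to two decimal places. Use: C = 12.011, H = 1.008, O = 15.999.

114.19

Molecular formula: C7H14O.
M = 7×12.011 + 14×1.008 + 1×15.999 = 114.19 g/mol.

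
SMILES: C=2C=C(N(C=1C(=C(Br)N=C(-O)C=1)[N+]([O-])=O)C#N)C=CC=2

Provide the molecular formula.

Heavy atoms from the SMILES: 1 Br, 12 C, 4 N, 3 O.
Implicit hydrogens by atom environment:
  6 × C (aromatic): 1 H each → 6
  5 × C (aromatic): no H
  2 × N: no H
  1 × Br: no H
  1 × C: no H
  1 × N (aromatic): no H
  1 × N (charge +1): no H
  1 × O: 1 H
  1 × O: no H
  1 × O (charge -1): no H
  Total hydrogens = 7.
Molecular formula: C12H7BrN4O3

C12H7BrN4O3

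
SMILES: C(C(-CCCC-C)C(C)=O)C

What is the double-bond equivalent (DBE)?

Molecular formula from the SMILES: C10H20O.
DoU = (2C + 2 + N − H − X)/2 = (2·10 + 2 + 0 − 20 − 0)/2 = 2/2 = 1.
(Structurally: 0 ring(s) + 1 π bond(s) = 1.)

1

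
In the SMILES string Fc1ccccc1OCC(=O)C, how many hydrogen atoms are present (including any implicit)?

Hydrogens are implicit in SMILES; fill each atom to its normal valence:
  4 × C (aromatic): 1 H each → 4
  2 × C (aromatic): no H
  2 × O: no H
  1 × C: 3 H
  1 × C: 2 H
  1 × C: no H
  1 × F: no H
  Total hydrogens = 9.

9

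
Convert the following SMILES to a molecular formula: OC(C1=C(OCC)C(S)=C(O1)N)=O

C7H9NO4S

Heavy atoms from the SMILES: 7 C, 1 N, 4 O, 1 S.
Implicit hydrogens by atom environment:
  4 × C (aromatic): no H
  2 × O: no H
  1 × C: 3 H
  1 × C: 2 H
  1 × C: no H
  1 × N: 2 H
  1 × O: 1 H
  1 × O (aromatic): no H
  1 × S: 1 H
  Total hydrogens = 9.
Molecular formula: C7H9NO4S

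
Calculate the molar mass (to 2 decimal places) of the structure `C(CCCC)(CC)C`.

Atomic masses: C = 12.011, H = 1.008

Molecular formula: C8H18.
M = 8×12.011 + 18×1.008 = 114.23 g/mol.

114.23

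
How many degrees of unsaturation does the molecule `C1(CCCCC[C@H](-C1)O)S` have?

Molecular formula from the SMILES: C8H16OS.
DoU = (2C + 2 + N − H − X)/2 = (2·8 + 2 + 0 − 16 − 0)/2 = 2/2 = 1.
(Structurally: 1 ring(s) + 0 π bond(s) = 1.)

1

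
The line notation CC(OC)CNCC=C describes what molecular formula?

Heavy atoms from the SMILES: 7 C, 1 N, 1 O.
Implicit hydrogens by atom environment:
  3 × C: 2 H each → 6
  2 × C: 3 H each → 6
  2 × C: 1 H each → 2
  1 × N: 1 H
  1 × O: no H
  Total hydrogens = 15.
Molecular formula: C7H15NO

C7H15NO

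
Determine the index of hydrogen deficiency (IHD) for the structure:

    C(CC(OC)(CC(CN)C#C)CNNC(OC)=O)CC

3

Molecular formula from the SMILES: C14H27N3O3.
DoU = (2C + 2 + N − H − X)/2 = (2·14 + 2 + 3 − 27 − 0)/2 = 6/2 = 3.
(Structurally: 0 ring(s) + 3 π bond(s) = 3.)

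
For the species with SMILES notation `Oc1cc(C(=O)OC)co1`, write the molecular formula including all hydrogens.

Heavy atoms from the SMILES: 6 C, 4 O.
Implicit hydrogens by atom environment:
  2 × C (aromatic): 1 H each → 2
  2 × C (aromatic): no H
  2 × O: no H
  1 × C: 3 H
  1 × C: no H
  1 × O: 1 H
  1 × O (aromatic): no H
  Total hydrogens = 6.
Molecular formula: C6H6O4

C6H6O4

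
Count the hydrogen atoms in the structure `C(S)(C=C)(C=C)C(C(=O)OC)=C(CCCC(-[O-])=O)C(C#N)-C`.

20

Hydrogens are implicit in SMILES; fill each atom to its normal valence:
  6 × C: no H
  5 × C: 2 H each → 10
  3 × C: 1 H each → 3
  3 × O: no H
  2 × C: 3 H each → 6
  1 × N: no H
  1 × O (charge -1): no H
  1 × S: 1 H
  Total hydrogens = 20.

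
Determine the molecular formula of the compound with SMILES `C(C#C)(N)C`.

Heavy atoms from the SMILES: 4 C, 1 N.
Implicit hydrogens by atom environment:
  2 × C: 1 H each → 2
  1 × C: 3 H
  1 × C: no H
  1 × N: 2 H
  Total hydrogens = 7.
Molecular formula: C4H7N

C4H7N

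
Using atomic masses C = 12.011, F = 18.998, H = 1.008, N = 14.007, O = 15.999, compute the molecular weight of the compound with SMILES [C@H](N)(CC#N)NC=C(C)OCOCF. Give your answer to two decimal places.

203.22

Molecular formula: C8H14FN3O2.
M = 8×12.011 + 1×18.998 + 14×1.008 + 3×14.007 + 2×15.999 = 203.22 g/mol.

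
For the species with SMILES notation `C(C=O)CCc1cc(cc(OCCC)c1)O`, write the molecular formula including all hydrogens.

C13H18O3

Heavy atoms from the SMILES: 13 C, 3 O.
Implicit hydrogens by atom environment:
  5 × C: 2 H each → 10
  3 × C (aromatic): 1 H each → 3
  3 × C (aromatic): no H
  2 × O: no H
  1 × C: 3 H
  1 × C: 1 H
  1 × O: 1 H
  Total hydrogens = 18.
Molecular formula: C13H18O3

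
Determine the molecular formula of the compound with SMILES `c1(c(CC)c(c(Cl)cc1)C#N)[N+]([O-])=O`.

Heavy atoms from the SMILES: 9 C, 1 Cl, 2 N, 2 O.
Implicit hydrogens by atom environment:
  4 × C (aromatic): no H
  2 × C (aromatic): 1 H each → 2
  1 × C: 3 H
  1 × C: 2 H
  1 × C: no H
  1 × Cl: no H
  1 × N (charge +1): no H
  1 × N: no H
  1 × O: no H
  1 × O (charge -1): no H
  Total hydrogens = 7.
Molecular formula: C9H7ClN2O2

C9H7ClN2O2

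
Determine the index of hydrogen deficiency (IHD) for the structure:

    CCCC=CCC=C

Molecular formula from the SMILES: C8H14.
DoU = (2C + 2 + N − H − X)/2 = (2·8 + 2 + 0 − 14 − 0)/2 = 4/2 = 2.
(Structurally: 0 ring(s) + 2 π bond(s) = 2.)

2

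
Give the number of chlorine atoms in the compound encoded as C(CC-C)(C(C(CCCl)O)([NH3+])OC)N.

1

The symbol for chlorine appears 1 time in the SMILES.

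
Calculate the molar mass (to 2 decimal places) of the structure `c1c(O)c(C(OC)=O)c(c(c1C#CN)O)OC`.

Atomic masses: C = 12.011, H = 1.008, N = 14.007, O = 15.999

Molecular formula: C11H11NO5.
M = 11×12.011 + 11×1.008 + 1×14.007 + 5×15.999 = 237.21 g/mol.

237.21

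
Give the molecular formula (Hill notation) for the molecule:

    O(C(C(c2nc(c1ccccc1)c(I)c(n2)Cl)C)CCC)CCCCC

C21H28ClIN2O

Heavy atoms from the SMILES: 21 C, 1 Cl, 1 I, 2 N, 1 O.
Implicit hydrogens by atom environment:
  6 × C: 2 H each → 12
  5 × C (aromatic): 1 H each → 5
  5 × C (aromatic): no H
  3 × C: 3 H each → 9
  2 × C: 1 H each → 2
  2 × N (aromatic): no H
  1 × Cl: no H
  1 × I: no H
  1 × O: no H
  Total hydrogens = 28.
Molecular formula: C21H28ClIN2O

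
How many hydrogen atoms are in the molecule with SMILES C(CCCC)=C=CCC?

16

Hydrogens are implicit in SMILES; fill each atom to its normal valence:
  4 × C: 2 H each → 8
  2 × C: 3 H each → 6
  2 × C: 1 H each → 2
  1 × C: no H
  Total hydrogens = 16.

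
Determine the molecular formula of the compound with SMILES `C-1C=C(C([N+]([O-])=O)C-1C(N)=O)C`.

C7H10N2O3

Heavy atoms from the SMILES: 7 C, 2 N, 3 O.
Implicit hydrogens by atom environment:
  3 × C: 1 H each → 3
  2 × C: no H
  2 × O: no H
  1 × C: 3 H
  1 × C: 2 H
  1 × N: 2 H
  1 × N (charge +1): no H
  1 × O (charge -1): no H
  Total hydrogens = 10.
Molecular formula: C7H10N2O3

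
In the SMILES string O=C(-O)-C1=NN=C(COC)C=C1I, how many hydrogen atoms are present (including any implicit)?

7

Hydrogens are implicit in SMILES; fill each atom to its normal valence:
  3 × C (aromatic): no H
  2 × N (aromatic): no H
  2 × O: no H
  1 × C: 3 H
  1 × C: 2 H
  1 × C (aromatic): 1 H
  1 × C: no H
  1 × I: no H
  1 × O: 1 H
  Total hydrogens = 7.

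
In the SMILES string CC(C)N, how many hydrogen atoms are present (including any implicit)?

9

Hydrogens are implicit in SMILES; fill each atom to its normal valence:
  2 × C: 3 H each → 6
  1 × C: 1 H
  1 × N: 2 H
  Total hydrogens = 9.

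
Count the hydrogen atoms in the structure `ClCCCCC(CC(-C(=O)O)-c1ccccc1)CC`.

23

Hydrogens are implicit in SMILES; fill each atom to its normal valence:
  6 × C: 2 H each → 12
  5 × C (aromatic): 1 H each → 5
  2 × C: 1 H each → 2
  1 × C: 3 H
  1 × C (aromatic): no H
  1 × C: no H
  1 × Cl: no H
  1 × O: 1 H
  1 × O: no H
  Total hydrogens = 23.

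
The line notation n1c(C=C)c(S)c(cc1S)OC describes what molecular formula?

C8H9NOS2

Heavy atoms from the SMILES: 8 C, 1 N, 1 O, 2 S.
Implicit hydrogens by atom environment:
  4 × C (aromatic): no H
  2 × S: 1 H each → 2
  1 × C: 3 H
  1 × C: 2 H
  1 × C (aromatic): 1 H
  1 × C: 1 H
  1 × N (aromatic): no H
  1 × O: no H
  Total hydrogens = 9.
Molecular formula: C8H9NOS2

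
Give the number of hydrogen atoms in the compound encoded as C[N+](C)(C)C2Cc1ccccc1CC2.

Hydrogens are implicit in SMILES; fill each atom to its normal valence:
  4 × C (aromatic): 1 H each → 4
  3 × C: 3 H each → 9
  3 × C: 2 H each → 6
  2 × C (aromatic): no H
  1 × C: 1 H
  1 × N (charge +1): no H
  Total hydrogens = 20.

20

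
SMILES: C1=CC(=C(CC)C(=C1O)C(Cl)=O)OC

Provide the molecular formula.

Heavy atoms from the SMILES: 10 C, 1 Cl, 3 O.
Implicit hydrogens by atom environment:
  4 × C (aromatic): no H
  2 × C: 3 H each → 6
  2 × C (aromatic): 1 H each → 2
  2 × O: no H
  1 × C: 2 H
  1 × C: no H
  1 × Cl: no H
  1 × O: 1 H
  Total hydrogens = 11.
Molecular formula: C10H11ClO3

C10H11ClO3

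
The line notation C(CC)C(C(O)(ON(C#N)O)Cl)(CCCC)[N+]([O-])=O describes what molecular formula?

Heavy atoms from the SMILES: 10 C, 1 Cl, 3 N, 5 O.
Implicit hydrogens by atom environment:
  5 × C: 2 H each → 10
  3 × C: no H
  2 × C: 3 H each → 6
  2 × N: no H
  2 × O: 1 H each → 2
  2 × O: no H
  1 × Cl: no H
  1 × N (charge +1): no H
  1 × O (charge -1): no H
  Total hydrogens = 18.
Molecular formula: C10H18ClN3O5

C10H18ClN3O5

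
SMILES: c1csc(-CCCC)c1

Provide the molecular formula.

Heavy atoms from the SMILES: 8 C, 1 S.
Implicit hydrogens by atom environment:
  3 × C: 2 H each → 6
  3 × C (aromatic): 1 H each → 3
  1 × C: 3 H
  1 × C (aromatic): no H
  1 × S (aromatic): no H
  Total hydrogens = 12.
Molecular formula: C8H12S

C8H12S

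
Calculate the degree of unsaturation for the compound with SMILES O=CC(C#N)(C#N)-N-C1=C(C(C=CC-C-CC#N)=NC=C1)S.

Molecular formula from the SMILES: C15H13N5OS.
DoU = (2C + 2 + N − H − X)/2 = (2·15 + 2 + 5 − 13 − 0)/2 = 24/2 = 12.
(Structurally: 1 ring(s) + 11 π bond(s) = 12.)

12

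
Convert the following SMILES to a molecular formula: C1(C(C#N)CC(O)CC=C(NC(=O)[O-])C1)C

C11H15N2O3-

Heavy atoms from the SMILES: 11 C, 2 N, 3 O.
Implicit hydrogens by atom environment:
  4 × C: 1 H each → 4
  3 × C: 2 H each → 6
  3 × C: no H
  1 × C: 3 H
  1 × N: 1 H
  1 × N: no H
  1 × O: 1 H
  1 × O: no H
  1 × O (charge -1): no H
  Total hydrogens = 15.
Net charge -1.
Molecular formula: C11H15N2O3-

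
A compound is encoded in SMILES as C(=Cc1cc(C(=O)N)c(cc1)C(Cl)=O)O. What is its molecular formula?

Heavy atoms from the SMILES: 10 C, 1 Cl, 1 N, 3 O.
Implicit hydrogens by atom environment:
  3 × C (aromatic): 1 H each → 3
  3 × C (aromatic): no H
  2 × C: 1 H each → 2
  2 × C: no H
  2 × O: no H
  1 × Cl: no H
  1 × N: 2 H
  1 × O: 1 H
  Total hydrogens = 8.
Molecular formula: C10H8ClNO3

C10H8ClNO3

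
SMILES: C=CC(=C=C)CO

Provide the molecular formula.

Heavy atoms from the SMILES: 6 C, 1 O.
Implicit hydrogens by atom environment:
  3 × C: 2 H each → 6
  2 × C: no H
  1 × C: 1 H
  1 × O: 1 H
  Total hydrogens = 8.
Molecular formula: C6H8O

C6H8O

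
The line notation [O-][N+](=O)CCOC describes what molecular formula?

Heavy atoms from the SMILES: 3 C, 1 N, 3 O.
Implicit hydrogens by atom environment:
  2 × C: 2 H each → 4
  2 × O: no H
  1 × C: 3 H
  1 × N (charge +1): no H
  1 × O (charge -1): no H
  Total hydrogens = 7.
Molecular formula: C3H7NO3

C3H7NO3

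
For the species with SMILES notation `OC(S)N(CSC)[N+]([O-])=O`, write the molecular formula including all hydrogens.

Heavy atoms from the SMILES: 3 C, 2 N, 3 O, 2 S.
Implicit hydrogens by atom environment:
  1 × C: 3 H
  1 × C: 2 H
  1 × C: 1 H
  1 × N: no H
  1 × N (charge +1): no H
  1 × O: 1 H
  1 × O: no H
  1 × O (charge -1): no H
  1 × S: 1 H
  1 × S: no H
  Total hydrogens = 8.
Molecular formula: C3H8N2O3S2

C3H8N2O3S2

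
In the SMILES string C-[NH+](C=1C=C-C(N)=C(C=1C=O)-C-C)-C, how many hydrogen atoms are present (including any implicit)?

17

Hydrogens are implicit in SMILES; fill each atom to its normal valence:
  4 × C (aromatic): no H
  3 × C: 3 H each → 9
  2 × C (aromatic): 1 H each → 2
  1 × C: 2 H
  1 × C: 1 H
  1 × N: 2 H
  1 × N (charge +1): 1 H
  1 × O: no H
  Total hydrogens = 17.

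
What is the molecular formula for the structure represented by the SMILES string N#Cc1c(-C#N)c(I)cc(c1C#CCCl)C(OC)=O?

Heavy atoms from the SMILES: 13 C, 1 Cl, 1 I, 2 N, 2 O.
Implicit hydrogens by atom environment:
  5 × C (aromatic): no H
  5 × C: no H
  2 × N: no H
  2 × O: no H
  1 × C: 3 H
  1 × C: 2 H
  1 × C (aromatic): 1 H
  1 × Cl: no H
  1 × I: no H
  Total hydrogens = 6.
Molecular formula: C13H6ClIN2O2

C13H6ClIN2O2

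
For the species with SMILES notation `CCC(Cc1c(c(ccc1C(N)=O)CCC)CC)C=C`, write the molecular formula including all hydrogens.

C18H27NO

Heavy atoms from the SMILES: 18 C, 1 N, 1 O.
Implicit hydrogens by atom environment:
  6 × C: 2 H each → 12
  4 × C (aromatic): no H
  3 × C: 3 H each → 9
  2 × C (aromatic): 1 H each → 2
  2 × C: 1 H each → 2
  1 × C: no H
  1 × N: 2 H
  1 × O: no H
  Total hydrogens = 27.
Molecular formula: C18H27NO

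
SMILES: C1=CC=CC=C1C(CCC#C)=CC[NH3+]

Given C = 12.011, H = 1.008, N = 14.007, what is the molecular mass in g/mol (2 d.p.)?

Molecular formula: C13H16N+.
M = 13×12.011 + 16×1.008 + 1×14.007 = 186.28 g/mol.

186.28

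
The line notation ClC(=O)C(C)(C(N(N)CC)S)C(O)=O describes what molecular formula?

C7H13ClN2O3S

Heavy atoms from the SMILES: 7 C, 1 Cl, 2 N, 3 O, 1 S.
Implicit hydrogens by atom environment:
  3 × C: no H
  2 × C: 3 H each → 6
  2 × O: no H
  1 × C: 2 H
  1 × C: 1 H
  1 × Cl: no H
  1 × N: 2 H
  1 × N: no H
  1 × O: 1 H
  1 × S: 1 H
  Total hydrogens = 13.
Molecular formula: C7H13ClN2O3S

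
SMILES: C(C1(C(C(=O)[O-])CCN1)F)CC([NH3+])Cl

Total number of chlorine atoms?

1

The symbol for chlorine appears 1 time in the SMILES.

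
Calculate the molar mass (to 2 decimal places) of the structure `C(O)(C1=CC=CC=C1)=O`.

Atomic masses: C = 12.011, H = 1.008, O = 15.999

122.12

Molecular formula: C7H6O2.
M = 7×12.011 + 6×1.008 + 2×15.999 = 122.12 g/mol.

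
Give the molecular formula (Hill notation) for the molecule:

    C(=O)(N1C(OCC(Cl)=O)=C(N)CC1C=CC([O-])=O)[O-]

[C10H9ClN2O6]2-

Heavy atoms from the SMILES: 10 C, 1 Cl, 2 N, 6 O.
Implicit hydrogens by atom environment:
  5 × C: no H
  4 × O: no H
  3 × C: 1 H each → 3
  2 × C: 2 H each → 4
  2 × O (charge -1): no H
  1 × Cl: no H
  1 × N: 2 H
  1 × N: no H
  Total hydrogens = 9.
Net charge -2.
Molecular formula: [C10H9ClN2O6]2-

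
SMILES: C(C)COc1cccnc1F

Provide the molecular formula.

Heavy atoms from the SMILES: 8 C, 1 F, 1 N, 1 O.
Implicit hydrogens by atom environment:
  3 × C (aromatic): 1 H each → 3
  2 × C: 2 H each → 4
  2 × C (aromatic): no H
  1 × C: 3 H
  1 × F: no H
  1 × N (aromatic): no H
  1 × O: no H
  Total hydrogens = 10.
Molecular formula: C8H10FNO

C8H10FNO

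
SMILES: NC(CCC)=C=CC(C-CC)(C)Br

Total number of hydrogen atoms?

Hydrogens are implicit in SMILES; fill each atom to its normal valence:
  4 × C: 2 H each → 8
  3 × C: 3 H each → 9
  3 × C: no H
  1 × Br: no H
  1 × C: 1 H
  1 × N: 2 H
  Total hydrogens = 20.

20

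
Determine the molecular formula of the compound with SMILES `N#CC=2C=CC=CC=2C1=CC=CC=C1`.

Heavy atoms from the SMILES: 13 C, 1 N.
Implicit hydrogens by atom environment:
  9 × C (aromatic): 1 H each → 9
  3 × C (aromatic): no H
  1 × C: no H
  1 × N: no H
  Total hydrogens = 9.
Molecular formula: C13H9N

C13H9N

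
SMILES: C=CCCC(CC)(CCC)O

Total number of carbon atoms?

The symbol for carbon appears 10 times in the SMILES.

10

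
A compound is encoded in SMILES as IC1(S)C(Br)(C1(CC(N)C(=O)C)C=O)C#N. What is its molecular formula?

C9H10BrIN2O2S

Heavy atoms from the SMILES: 1 Br, 9 C, 1 I, 2 N, 2 O, 1 S.
Implicit hydrogens by atom environment:
  5 × C: no H
  2 × C: 1 H each → 2
  2 × O: no H
  1 × Br: no H
  1 × C: 3 H
  1 × C: 2 H
  1 × I: no H
  1 × N: 2 H
  1 × N: no H
  1 × S: 1 H
  Total hydrogens = 10.
Molecular formula: C9H10BrIN2O2S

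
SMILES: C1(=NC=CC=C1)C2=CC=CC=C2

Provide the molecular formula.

C11H9N

Heavy atoms from the SMILES: 11 C, 1 N.
Implicit hydrogens by atom environment:
  9 × C (aromatic): 1 H each → 9
  2 × C (aromatic): no H
  1 × N (aromatic): no H
  Total hydrogens = 9.
Molecular formula: C11H9N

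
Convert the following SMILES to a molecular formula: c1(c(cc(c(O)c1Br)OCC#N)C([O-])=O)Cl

Heavy atoms from the SMILES: 1 Br, 9 C, 1 Cl, 1 N, 4 O.
Implicit hydrogens by atom environment:
  5 × C (aromatic): no H
  2 × C: no H
  2 × O: no H
  1 × Br: no H
  1 × C: 2 H
  1 × C (aromatic): 1 H
  1 × Cl: no H
  1 × N: no H
  1 × O: 1 H
  1 × O (charge -1): no H
  Total hydrogens = 4.
Net charge -1.
Molecular formula: C9H4BrClNO4-

C9H4BrClNO4-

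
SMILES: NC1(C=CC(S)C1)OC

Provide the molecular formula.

C6H11NOS

Heavy atoms from the SMILES: 6 C, 1 N, 1 O, 1 S.
Implicit hydrogens by atom environment:
  3 × C: 1 H each → 3
  1 × C: 3 H
  1 × C: 2 H
  1 × C: no H
  1 × N: 2 H
  1 × O: no H
  1 × S: 1 H
  Total hydrogens = 11.
Molecular formula: C6H11NOS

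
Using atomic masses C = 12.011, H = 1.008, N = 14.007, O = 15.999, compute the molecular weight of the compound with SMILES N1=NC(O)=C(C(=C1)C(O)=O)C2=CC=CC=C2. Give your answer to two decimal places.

216.20

Molecular formula: C11H8N2O3.
M = 11×12.011 + 8×1.008 + 2×14.007 + 3×15.999 = 216.20 g/mol.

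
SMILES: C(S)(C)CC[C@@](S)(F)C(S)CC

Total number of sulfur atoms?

3

The symbol for sulfur appears 3 times in the SMILES.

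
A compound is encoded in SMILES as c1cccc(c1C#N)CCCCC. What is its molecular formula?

Heavy atoms from the SMILES: 12 C, 1 N.
Implicit hydrogens by atom environment:
  4 × C: 2 H each → 8
  4 × C (aromatic): 1 H each → 4
  2 × C (aromatic): no H
  1 × C: 3 H
  1 × C: no H
  1 × N: no H
  Total hydrogens = 15.
Molecular formula: C12H15N

C12H15N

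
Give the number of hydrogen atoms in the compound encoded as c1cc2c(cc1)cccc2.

Hydrogens are implicit in SMILES; fill each atom to its normal valence:
  8 × C (aromatic): 1 H each → 8
  2 × C (aromatic): no H
  Total hydrogens = 8.

8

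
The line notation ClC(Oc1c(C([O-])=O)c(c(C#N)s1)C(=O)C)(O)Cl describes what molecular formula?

Heavy atoms from the SMILES: 9 C, 2 Cl, 1 N, 5 O, 1 S.
Implicit hydrogens by atom environment:
  4 × C (aromatic): no H
  4 × C: no H
  3 × O: no H
  2 × Cl: no H
  1 × C: 3 H
  1 × N: no H
  1 × O: 1 H
  1 × O (charge -1): no H
  1 × S (aromatic): no H
  Total hydrogens = 4.
Net charge -1.
Molecular formula: C9H4Cl2NO5S-

C9H4Cl2NO5S-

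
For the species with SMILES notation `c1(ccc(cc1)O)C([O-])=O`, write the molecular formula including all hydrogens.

Heavy atoms from the SMILES: 7 C, 3 O.
Implicit hydrogens by atom environment:
  4 × C (aromatic): 1 H each → 4
  2 × C (aromatic): no H
  1 × C: no H
  1 × O: 1 H
  1 × O: no H
  1 × O (charge -1): no H
  Total hydrogens = 5.
Net charge -1.
Molecular formula: C7H5O3-

C7H5O3-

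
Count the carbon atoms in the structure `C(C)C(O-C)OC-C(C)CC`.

The symbol for carbon appears 9 times in the SMILES.

9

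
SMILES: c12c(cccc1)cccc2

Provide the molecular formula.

Heavy atoms from the SMILES: 10 C.
Implicit hydrogens by atom environment:
  8 × C (aromatic): 1 H each → 8
  2 × C (aromatic): no H
  Total hydrogens = 8.
Molecular formula: C10H8

C10H8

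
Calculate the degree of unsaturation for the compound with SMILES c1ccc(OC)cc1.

4

Molecular formula from the SMILES: C7H8O.
DoU = (2C + 2 + N − H − X)/2 = (2·7 + 2 + 0 − 8 − 0)/2 = 8/2 = 4.
(Structurally: 1 ring(s) + 3 π bond(s) = 4.)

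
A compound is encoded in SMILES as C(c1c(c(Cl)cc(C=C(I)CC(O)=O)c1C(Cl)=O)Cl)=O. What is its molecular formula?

C12H6Cl3IO4

Heavy atoms from the SMILES: 12 C, 3 Cl, 1 I, 4 O.
Implicit hydrogens by atom environment:
  5 × C (aromatic): no H
  3 × C: no H
  3 × Cl: no H
  3 × O: no H
  2 × C: 1 H each → 2
  1 × C: 2 H
  1 × C (aromatic): 1 H
  1 × I: no H
  1 × O: 1 H
  Total hydrogens = 6.
Molecular formula: C12H6Cl3IO4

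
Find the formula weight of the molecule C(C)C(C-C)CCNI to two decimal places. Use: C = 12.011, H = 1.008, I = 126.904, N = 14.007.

Molecular formula: C7H16IN.
M = 7×12.011 + 16×1.008 + 1×126.904 + 1×14.007 = 241.12 g/mol.

241.12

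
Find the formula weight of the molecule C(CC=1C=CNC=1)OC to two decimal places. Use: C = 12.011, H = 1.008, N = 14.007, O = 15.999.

125.17

Molecular formula: C7H11NO.
M = 7×12.011 + 11×1.008 + 1×14.007 + 1×15.999 = 125.17 g/mol.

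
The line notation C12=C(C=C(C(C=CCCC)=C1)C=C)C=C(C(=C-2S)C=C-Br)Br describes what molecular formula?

Heavy atoms from the SMILES: 2 Br, 19 C, 1 S.
Implicit hydrogens by atom environment:
  7 × C (aromatic): no H
  5 × C: 1 H each → 5
  3 × C: 2 H each → 6
  3 × C (aromatic): 1 H each → 3
  2 × Br: no H
  1 × C: 3 H
  1 × S: 1 H
  Total hydrogens = 18.
Molecular formula: C19H18Br2S

C19H18Br2S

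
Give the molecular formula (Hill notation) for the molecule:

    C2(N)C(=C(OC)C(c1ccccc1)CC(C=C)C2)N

C16H22N2O

Heavy atoms from the SMILES: 16 C, 2 N, 1 O.
Implicit hydrogens by atom environment:
  5 × C (aromatic): 1 H each → 5
  4 × C: 1 H each → 4
  3 × C: 2 H each → 6
  2 × C: no H
  2 × N: 2 H each → 4
  1 × C: 3 H
  1 × C (aromatic): no H
  1 × O: no H
  Total hydrogens = 22.
Molecular formula: C16H22N2O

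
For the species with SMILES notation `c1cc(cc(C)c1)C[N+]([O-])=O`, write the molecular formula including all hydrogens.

C8H9NO2

Heavy atoms from the SMILES: 8 C, 1 N, 2 O.
Implicit hydrogens by atom environment:
  4 × C (aromatic): 1 H each → 4
  2 × C (aromatic): no H
  1 × C: 3 H
  1 × C: 2 H
  1 × N (charge +1): no H
  1 × O: no H
  1 × O (charge -1): no H
  Total hydrogens = 9.
Molecular formula: C8H9NO2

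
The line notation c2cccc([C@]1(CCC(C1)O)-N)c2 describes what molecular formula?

C11H15NO

Heavy atoms from the SMILES: 11 C, 1 N, 1 O.
Implicit hydrogens by atom environment:
  5 × C (aromatic): 1 H each → 5
  3 × C: 2 H each → 6
  1 × C: 1 H
  1 × C: no H
  1 × C (aromatic): no H
  1 × N: 2 H
  1 × O: 1 H
  Total hydrogens = 15.
Molecular formula: C11H15NO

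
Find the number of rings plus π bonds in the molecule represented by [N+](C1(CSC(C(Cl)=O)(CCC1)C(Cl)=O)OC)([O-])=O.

4

Molecular formula from the SMILES: C9H11Cl2NO5S.
DoU = (2C + 2 + N − H − X)/2 = (2·9 + 2 + 1 − 11 − 2)/2 = 8/2 = 4.
(Structurally: 1 ring(s) + 3 π bond(s) = 4.)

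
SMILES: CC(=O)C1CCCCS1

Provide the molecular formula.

Heavy atoms from the SMILES: 7 C, 1 O, 1 S.
Implicit hydrogens by atom environment:
  4 × C: 2 H each → 8
  1 × C: 3 H
  1 × C: 1 H
  1 × C: no H
  1 × O: no H
  1 × S: no H
  Total hydrogens = 12.
Molecular formula: C7H12OS

C7H12OS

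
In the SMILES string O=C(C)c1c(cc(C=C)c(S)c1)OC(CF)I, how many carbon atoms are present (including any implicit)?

The symbol for carbon appears 12 times in the SMILES. Lowercase c denotes aromatic carbon and counts toward C.

12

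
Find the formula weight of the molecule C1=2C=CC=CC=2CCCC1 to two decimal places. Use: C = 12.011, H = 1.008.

132.21

Molecular formula: C10H12.
M = 10×12.011 + 12×1.008 = 132.21 g/mol.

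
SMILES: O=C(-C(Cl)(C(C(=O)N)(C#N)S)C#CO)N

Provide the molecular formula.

Heavy atoms from the SMILES: 7 C, 1 Cl, 3 N, 3 O, 1 S.
Implicit hydrogens by atom environment:
  7 × C: no H
  2 × N: 2 H each → 4
  2 × O: no H
  1 × Cl: no H
  1 × N: no H
  1 × O: 1 H
  1 × S: 1 H
  Total hydrogens = 6.
Molecular formula: C7H6ClN3O3S

C7H6ClN3O3S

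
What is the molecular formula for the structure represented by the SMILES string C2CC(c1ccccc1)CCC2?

C12H16

Heavy atoms from the SMILES: 12 C.
Implicit hydrogens by atom environment:
  5 × C: 2 H each → 10
  5 × C (aromatic): 1 H each → 5
  1 × C: 1 H
  1 × C (aromatic): no H
  Total hydrogens = 16.
Molecular formula: C12H16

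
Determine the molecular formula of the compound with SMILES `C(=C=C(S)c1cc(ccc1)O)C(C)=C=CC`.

C14H14OS

Heavy atoms from the SMILES: 14 C, 1 O, 1 S.
Implicit hydrogens by atom environment:
  4 × C (aromatic): 1 H each → 4
  4 × C: no H
  2 × C: 3 H each → 6
  2 × C: 1 H each → 2
  2 × C (aromatic): no H
  1 × O: 1 H
  1 × S: 1 H
  Total hydrogens = 14.
Molecular formula: C14H14OS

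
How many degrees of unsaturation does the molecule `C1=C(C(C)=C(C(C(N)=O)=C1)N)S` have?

5

Molecular formula from the SMILES: C8H10N2OS.
DoU = (2C + 2 + N − H − X)/2 = (2·8 + 2 + 2 − 10 − 0)/2 = 10/2 = 5.
(Structurally: 1 ring(s) + 4 π bond(s) = 5.)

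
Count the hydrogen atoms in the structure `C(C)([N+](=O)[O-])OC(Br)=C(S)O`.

6

Hydrogens are implicit in SMILES; fill each atom to its normal valence:
  2 × C: no H
  2 × O: no H
  1 × Br: no H
  1 × C: 3 H
  1 × C: 1 H
  1 × N (charge +1): no H
  1 × O: 1 H
  1 × O (charge -1): no H
  1 × S: 1 H
  Total hydrogens = 6.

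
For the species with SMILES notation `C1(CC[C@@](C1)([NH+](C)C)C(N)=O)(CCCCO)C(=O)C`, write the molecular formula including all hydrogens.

Heavy atoms from the SMILES: 14 C, 2 N, 3 O.
Implicit hydrogens by atom environment:
  7 × C: 2 H each → 14
  4 × C: no H
  3 × C: 3 H each → 9
  2 × O: no H
  1 × N: 2 H
  1 × N (charge +1): 1 H
  1 × O: 1 H
  Total hydrogens = 27.
Net charge +1.
Molecular formula: C14H27N2O3+

C14H27N2O3+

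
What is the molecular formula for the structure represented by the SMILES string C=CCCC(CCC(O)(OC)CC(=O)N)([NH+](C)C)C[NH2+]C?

[C15H33N3O3]2+

Heavy atoms from the SMILES: 15 C, 3 N, 3 O.
Implicit hydrogens by atom environment:
  7 × C: 2 H each → 14
  4 × C: 3 H each → 12
  3 × C: no H
  2 × O: no H
  1 × C: 1 H
  1 × N (charge +1): 2 H
  1 × N: 2 H
  1 × N (charge +1): 1 H
  1 × O: 1 H
  Total hydrogens = 33.
Net charge +2.
Molecular formula: [C15H33N3O3]2+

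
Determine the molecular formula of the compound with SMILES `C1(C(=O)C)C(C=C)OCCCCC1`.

Heavy atoms from the SMILES: 11 C, 2 O.
Implicit hydrogens by atom environment:
  6 × C: 2 H each → 12
  3 × C: 1 H each → 3
  2 × O: no H
  1 × C: 3 H
  1 × C: no H
  Total hydrogens = 18.
Molecular formula: C11H18O2

C11H18O2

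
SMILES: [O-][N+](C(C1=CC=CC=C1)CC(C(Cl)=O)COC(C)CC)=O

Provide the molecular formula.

C15H20ClNO4

Heavy atoms from the SMILES: 15 C, 1 Cl, 1 N, 4 O.
Implicit hydrogens by atom environment:
  5 × C (aromatic): 1 H each → 5
  3 × C: 2 H each → 6
  3 × C: 1 H each → 3
  3 × O: no H
  2 × C: 3 H each → 6
  1 × C: no H
  1 × C (aromatic): no H
  1 × Cl: no H
  1 × N (charge +1): no H
  1 × O (charge -1): no H
  Total hydrogens = 20.
Molecular formula: C15H20ClNO4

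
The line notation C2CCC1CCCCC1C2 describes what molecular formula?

C10H18

Heavy atoms from the SMILES: 10 C.
Implicit hydrogens by atom environment:
  8 × C: 2 H each → 16
  2 × C: 1 H each → 2
  Total hydrogens = 18.
Molecular formula: C10H18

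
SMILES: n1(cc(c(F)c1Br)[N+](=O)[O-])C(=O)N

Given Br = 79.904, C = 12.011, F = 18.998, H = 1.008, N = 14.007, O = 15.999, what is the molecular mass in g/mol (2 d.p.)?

Molecular formula: C5H3BrFN3O3.
M = 1×79.904 + 5×12.011 + 1×18.998 + 3×1.008 + 3×14.007 + 3×15.999 = 252.00 g/mol.

252.00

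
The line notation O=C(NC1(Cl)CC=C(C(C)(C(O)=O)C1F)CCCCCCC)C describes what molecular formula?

Heavy atoms from the SMILES: 17 C, 1 Cl, 1 F, 1 N, 3 O.
Implicit hydrogens by atom environment:
  7 × C: 2 H each → 14
  5 × C: no H
  3 × C: 3 H each → 9
  2 × C: 1 H each → 2
  2 × O: no H
  1 × Cl: no H
  1 × F: no H
  1 × N: 1 H
  1 × O: 1 H
  Total hydrogens = 27.
Molecular formula: C17H27ClFNO3

C17H27ClFNO3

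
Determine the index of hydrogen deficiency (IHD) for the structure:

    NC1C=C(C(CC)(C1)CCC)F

Molecular formula from the SMILES: C10H18FN.
DoU = (2C + 2 + N − H − X)/2 = (2·10 + 2 + 1 − 18 − 1)/2 = 4/2 = 2.
(Structurally: 1 ring(s) + 1 π bond(s) = 2.)

2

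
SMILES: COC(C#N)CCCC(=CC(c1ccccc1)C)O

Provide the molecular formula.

C16H21NO2

Heavy atoms from the SMILES: 16 C, 1 N, 2 O.
Implicit hydrogens by atom environment:
  5 × C (aromatic): 1 H each → 5
  3 × C: 2 H each → 6
  3 × C: 1 H each → 3
  2 × C: 3 H each → 6
  2 × C: no H
  1 × C (aromatic): no H
  1 × N: no H
  1 × O: 1 H
  1 × O: no H
  Total hydrogens = 21.
Molecular formula: C16H21NO2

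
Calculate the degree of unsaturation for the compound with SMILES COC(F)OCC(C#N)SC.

2

Molecular formula from the SMILES: C6H10FNO2S.
DoU = (2C + 2 + N − H − X)/2 = (2·6 + 2 + 1 − 10 − 1)/2 = 4/2 = 2.
(Structurally: 0 ring(s) + 2 π bond(s) = 2.)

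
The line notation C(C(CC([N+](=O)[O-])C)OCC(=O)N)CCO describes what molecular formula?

C9H18N2O5

Heavy atoms from the SMILES: 9 C, 2 N, 5 O.
Implicit hydrogens by atom environment:
  5 × C: 2 H each → 10
  3 × O: no H
  2 × C: 1 H each → 2
  1 × C: 3 H
  1 × C: no H
  1 × N: 2 H
  1 × N (charge +1): no H
  1 × O: 1 H
  1 × O (charge -1): no H
  Total hydrogens = 18.
Molecular formula: C9H18N2O5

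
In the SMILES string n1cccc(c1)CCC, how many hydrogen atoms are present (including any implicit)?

11

Hydrogens are implicit in SMILES; fill each atom to its normal valence:
  4 × C (aromatic): 1 H each → 4
  2 × C: 2 H each → 4
  1 × C: 3 H
  1 × C (aromatic): no H
  1 × N (aromatic): no H
  Total hydrogens = 11.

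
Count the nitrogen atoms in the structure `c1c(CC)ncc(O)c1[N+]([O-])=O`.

2

The symbol for nitrogen appears 2 times in the SMILES.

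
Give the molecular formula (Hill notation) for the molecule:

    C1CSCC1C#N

C5H7NS

Heavy atoms from the SMILES: 5 C, 1 N, 1 S.
Implicit hydrogens by atom environment:
  3 × C: 2 H each → 6
  1 × C: 1 H
  1 × C: no H
  1 × N: no H
  1 × S: no H
  Total hydrogens = 7.
Molecular formula: C5H7NS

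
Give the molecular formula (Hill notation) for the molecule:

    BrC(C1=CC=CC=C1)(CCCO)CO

C11H15BrO2

Heavy atoms from the SMILES: 1 Br, 11 C, 2 O.
Implicit hydrogens by atom environment:
  5 × C (aromatic): 1 H each → 5
  4 × C: 2 H each → 8
  2 × O: 1 H each → 2
  1 × Br: no H
  1 × C: no H
  1 × C (aromatic): no H
  Total hydrogens = 15.
Molecular formula: C11H15BrO2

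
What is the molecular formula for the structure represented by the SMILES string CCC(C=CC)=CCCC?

Heavy atoms from the SMILES: 10 C.
Implicit hydrogens by atom environment:
  3 × C: 3 H each → 9
  3 × C: 2 H each → 6
  3 × C: 1 H each → 3
  1 × C: no H
  Total hydrogens = 18.
Molecular formula: C10H18

C10H18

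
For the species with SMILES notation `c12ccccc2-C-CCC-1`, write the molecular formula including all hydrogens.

C10H12

Heavy atoms from the SMILES: 10 C.
Implicit hydrogens by atom environment:
  4 × C: 2 H each → 8
  4 × C (aromatic): 1 H each → 4
  2 × C (aromatic): no H
  Total hydrogens = 12.
Molecular formula: C10H12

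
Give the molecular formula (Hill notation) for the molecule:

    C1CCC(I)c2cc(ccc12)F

C10H10FI

Heavy atoms from the SMILES: 10 C, 1 F, 1 I.
Implicit hydrogens by atom environment:
  3 × C: 2 H each → 6
  3 × C (aromatic): 1 H each → 3
  3 × C (aromatic): no H
  1 × C: 1 H
  1 × F: no H
  1 × I: no H
  Total hydrogens = 10.
Molecular formula: C10H10FI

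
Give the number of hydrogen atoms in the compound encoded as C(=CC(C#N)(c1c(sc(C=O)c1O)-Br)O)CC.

Hydrogens are implicit in SMILES; fill each atom to its normal valence:
  4 × C (aromatic): no H
  3 × C: 1 H each → 3
  2 × C: no H
  2 × O: 1 H each → 2
  1 × Br: no H
  1 × C: 3 H
  1 × C: 2 H
  1 × N: no H
  1 × O: no H
  1 × S (aromatic): no H
  Total hydrogens = 10.

10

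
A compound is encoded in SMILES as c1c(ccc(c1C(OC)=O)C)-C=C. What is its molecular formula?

C11H12O2

Heavy atoms from the SMILES: 11 C, 2 O.
Implicit hydrogens by atom environment:
  3 × C (aromatic): 1 H each → 3
  3 × C (aromatic): no H
  2 × C: 3 H each → 6
  2 × O: no H
  1 × C: 2 H
  1 × C: 1 H
  1 × C: no H
  Total hydrogens = 12.
Molecular formula: C11H12O2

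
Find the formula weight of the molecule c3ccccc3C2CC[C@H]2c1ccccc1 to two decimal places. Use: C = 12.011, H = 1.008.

Molecular formula: C16H16.
M = 16×12.011 + 16×1.008 = 208.30 g/mol.

208.30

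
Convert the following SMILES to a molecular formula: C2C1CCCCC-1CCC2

C10H18

Heavy atoms from the SMILES: 10 C.
Implicit hydrogens by atom environment:
  8 × C: 2 H each → 16
  2 × C: 1 H each → 2
  Total hydrogens = 18.
Molecular formula: C10H18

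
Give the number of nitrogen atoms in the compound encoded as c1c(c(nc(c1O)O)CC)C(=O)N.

2

The symbol for nitrogen appears 2 times in the SMILES.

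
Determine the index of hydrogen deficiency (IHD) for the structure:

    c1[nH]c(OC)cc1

Molecular formula from the SMILES: C5H7NO.
DoU = (2C + 2 + N − H − X)/2 = (2·5 + 2 + 1 − 7 − 0)/2 = 6/2 = 3.
(Structurally: 1 ring(s) + 2 π bond(s) = 3.)

3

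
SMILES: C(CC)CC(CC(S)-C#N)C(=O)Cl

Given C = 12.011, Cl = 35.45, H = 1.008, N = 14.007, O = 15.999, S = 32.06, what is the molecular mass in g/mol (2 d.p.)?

219.73

Molecular formula: C9H14ClNOS.
M = 9×12.011 + 1×35.45 + 14×1.008 + 1×14.007 + 1×15.999 + 1×32.06 = 219.73 g/mol.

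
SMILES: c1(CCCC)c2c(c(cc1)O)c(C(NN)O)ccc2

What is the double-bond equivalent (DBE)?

7

Molecular formula from the SMILES: C15H20N2O2.
DoU = (2C + 2 + N − H − X)/2 = (2·15 + 2 + 2 − 20 − 0)/2 = 14/2 = 7.
(Structurally: 2 ring(s) + 5 π bond(s) = 7.)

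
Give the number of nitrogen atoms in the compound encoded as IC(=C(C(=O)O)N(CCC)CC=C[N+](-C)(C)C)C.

The symbol for nitrogen appears 2 times in the SMILES.

2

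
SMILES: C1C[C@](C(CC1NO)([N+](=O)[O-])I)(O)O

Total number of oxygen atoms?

The symbol for oxygen appears 5 times in the SMILES.

5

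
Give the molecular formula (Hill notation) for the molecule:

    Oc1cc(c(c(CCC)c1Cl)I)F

C9H9ClFIO

Heavy atoms from the SMILES: 9 C, 1 Cl, 1 F, 1 I, 1 O.
Implicit hydrogens by atom environment:
  5 × C (aromatic): no H
  2 × C: 2 H each → 4
  1 × C: 3 H
  1 × C (aromatic): 1 H
  1 × Cl: no H
  1 × F: no H
  1 × I: no H
  1 × O: 1 H
  Total hydrogens = 9.
Molecular formula: C9H9ClFIO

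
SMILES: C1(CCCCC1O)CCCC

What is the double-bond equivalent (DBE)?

Molecular formula from the SMILES: C10H20O.
DoU = (2C + 2 + N − H − X)/2 = (2·10 + 2 + 0 − 20 − 0)/2 = 2/2 = 1.
(Structurally: 1 ring(s) + 0 π bond(s) = 1.)

1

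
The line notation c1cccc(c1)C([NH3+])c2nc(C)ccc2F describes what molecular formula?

Heavy atoms from the SMILES: 13 C, 1 F, 2 N.
Implicit hydrogens by atom environment:
  7 × C (aromatic): 1 H each → 7
  4 × C (aromatic): no H
  1 × C: 3 H
  1 × C: 1 H
  1 × F: no H
  1 × N (charge +1): 3 H
  1 × N (aromatic): no H
  Total hydrogens = 14.
Net charge +1.
Molecular formula: C13H14FN2+

C13H14FN2+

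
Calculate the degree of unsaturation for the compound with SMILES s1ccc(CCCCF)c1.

3

Molecular formula from the SMILES: C8H11FS.
DoU = (2C + 2 + N − H − X)/2 = (2·8 + 2 + 0 − 11 − 1)/2 = 6/2 = 3.
(Structurally: 1 ring(s) + 2 π bond(s) = 3.)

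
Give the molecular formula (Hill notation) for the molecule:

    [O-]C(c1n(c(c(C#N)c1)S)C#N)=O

C7H2N3O2S-

Heavy atoms from the SMILES: 7 C, 3 N, 2 O, 1 S.
Implicit hydrogens by atom environment:
  3 × C (aromatic): no H
  3 × C: no H
  2 × N: no H
  1 × C (aromatic): 1 H
  1 × N (aromatic): no H
  1 × O: no H
  1 × O (charge -1): no H
  1 × S: 1 H
  Total hydrogens = 2.
Net charge -1.
Molecular formula: C7H2N3O2S-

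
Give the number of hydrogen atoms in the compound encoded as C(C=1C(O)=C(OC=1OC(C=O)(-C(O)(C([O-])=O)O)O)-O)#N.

6

Hydrogens are implicit in SMILES; fill each atom to its normal valence:
  5 × O: 1 H each → 5
  4 × C (aromatic): no H
  4 × C: no H
  3 × O: no H
  1 × C: 1 H
  1 × N: no H
  1 × O (aromatic): no H
  1 × O (charge -1): no H
  Total hydrogens = 6.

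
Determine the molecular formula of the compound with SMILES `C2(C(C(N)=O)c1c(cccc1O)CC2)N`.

C11H14N2O2

Heavy atoms from the SMILES: 11 C, 2 N, 2 O.
Implicit hydrogens by atom environment:
  3 × C (aromatic): 1 H each → 3
  3 × C (aromatic): no H
  2 × C: 2 H each → 4
  2 × C: 1 H each → 2
  2 × N: 2 H each → 4
  1 × C: no H
  1 × O: 1 H
  1 × O: no H
  Total hydrogens = 14.
Molecular formula: C11H14N2O2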